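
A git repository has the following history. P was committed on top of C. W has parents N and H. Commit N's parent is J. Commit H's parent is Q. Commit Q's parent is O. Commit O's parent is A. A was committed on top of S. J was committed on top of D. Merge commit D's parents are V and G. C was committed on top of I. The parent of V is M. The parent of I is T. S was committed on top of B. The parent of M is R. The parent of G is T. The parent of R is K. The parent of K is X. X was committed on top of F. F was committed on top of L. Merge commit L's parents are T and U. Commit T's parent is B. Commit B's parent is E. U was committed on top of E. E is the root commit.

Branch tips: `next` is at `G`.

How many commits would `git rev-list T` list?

Walking parent pointers from T: reachable set = {B, E, T}.
That is 3 commits.

3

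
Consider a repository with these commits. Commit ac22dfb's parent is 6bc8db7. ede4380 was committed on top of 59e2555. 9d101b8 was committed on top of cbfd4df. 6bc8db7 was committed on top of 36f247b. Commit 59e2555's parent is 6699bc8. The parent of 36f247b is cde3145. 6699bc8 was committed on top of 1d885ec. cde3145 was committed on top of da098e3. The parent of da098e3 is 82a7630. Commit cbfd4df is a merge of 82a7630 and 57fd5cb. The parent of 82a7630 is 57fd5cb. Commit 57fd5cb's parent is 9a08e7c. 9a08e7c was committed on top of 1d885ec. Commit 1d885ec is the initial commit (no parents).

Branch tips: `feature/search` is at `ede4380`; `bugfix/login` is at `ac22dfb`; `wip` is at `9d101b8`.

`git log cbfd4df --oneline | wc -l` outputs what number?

Walking parent pointers from cbfd4df: reachable set = {1d885ec, 57fd5cb, 82a7630, 9a08e7c, cbfd4df}.
That is 5 commits.

5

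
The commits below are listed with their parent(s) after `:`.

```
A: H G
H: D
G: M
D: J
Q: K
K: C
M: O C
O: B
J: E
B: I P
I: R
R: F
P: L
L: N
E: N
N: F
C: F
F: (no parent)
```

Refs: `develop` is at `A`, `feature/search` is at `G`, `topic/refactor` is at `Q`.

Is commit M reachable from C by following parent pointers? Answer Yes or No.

Ancestors of C: {C, F}.
M is not in that set, so it is not an ancestor of C.

No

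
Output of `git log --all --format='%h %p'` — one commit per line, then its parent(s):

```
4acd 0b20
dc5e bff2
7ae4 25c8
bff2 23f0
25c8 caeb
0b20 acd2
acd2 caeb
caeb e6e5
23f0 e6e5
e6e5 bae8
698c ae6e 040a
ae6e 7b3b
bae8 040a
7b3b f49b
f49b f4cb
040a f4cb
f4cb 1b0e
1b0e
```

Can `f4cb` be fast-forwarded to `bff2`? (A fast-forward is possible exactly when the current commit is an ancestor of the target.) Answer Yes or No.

Yes

A fast-forward from f4cb to bff2 is possible iff f4cb is an ancestor of bff2.
Ancestors of bff2: {040a, 1b0e, 23f0, bae8, bff2, e6e5, f4cb}.
f4cb is among them, so fast-forward is possible.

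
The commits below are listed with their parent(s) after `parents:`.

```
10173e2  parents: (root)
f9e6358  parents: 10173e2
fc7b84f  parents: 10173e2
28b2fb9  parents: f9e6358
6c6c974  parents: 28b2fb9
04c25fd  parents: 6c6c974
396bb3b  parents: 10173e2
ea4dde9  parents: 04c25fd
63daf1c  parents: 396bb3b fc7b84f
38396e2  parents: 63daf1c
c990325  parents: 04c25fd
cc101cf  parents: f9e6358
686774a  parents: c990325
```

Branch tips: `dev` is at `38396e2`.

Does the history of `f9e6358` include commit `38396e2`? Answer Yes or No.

Ancestors of f9e6358: {10173e2, f9e6358}.
38396e2 is not in that set, so it is not an ancestor of f9e6358.

No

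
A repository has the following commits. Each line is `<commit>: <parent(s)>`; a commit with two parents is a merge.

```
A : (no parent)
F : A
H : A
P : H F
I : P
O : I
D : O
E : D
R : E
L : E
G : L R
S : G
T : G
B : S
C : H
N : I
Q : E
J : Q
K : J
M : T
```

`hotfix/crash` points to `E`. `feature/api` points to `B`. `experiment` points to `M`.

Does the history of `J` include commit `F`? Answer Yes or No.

Yes

Ancestors of J (commits reachable by following parents): {A, D, E, F, H, I, J, O, P, Q}.
F is in that set, so it is an ancestor of J.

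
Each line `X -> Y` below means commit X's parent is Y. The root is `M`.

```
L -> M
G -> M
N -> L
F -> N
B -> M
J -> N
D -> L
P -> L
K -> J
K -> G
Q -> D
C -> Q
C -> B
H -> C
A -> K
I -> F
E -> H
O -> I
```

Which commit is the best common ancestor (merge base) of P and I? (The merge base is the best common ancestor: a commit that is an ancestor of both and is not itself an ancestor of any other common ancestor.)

L

Ancestors of P: {L, M, P}.
Ancestors of I: {F, I, L, M, N}.
Common ancestors: {L, M}.
Among these, L is not an ancestor of any other common ancestor — it is the merge base.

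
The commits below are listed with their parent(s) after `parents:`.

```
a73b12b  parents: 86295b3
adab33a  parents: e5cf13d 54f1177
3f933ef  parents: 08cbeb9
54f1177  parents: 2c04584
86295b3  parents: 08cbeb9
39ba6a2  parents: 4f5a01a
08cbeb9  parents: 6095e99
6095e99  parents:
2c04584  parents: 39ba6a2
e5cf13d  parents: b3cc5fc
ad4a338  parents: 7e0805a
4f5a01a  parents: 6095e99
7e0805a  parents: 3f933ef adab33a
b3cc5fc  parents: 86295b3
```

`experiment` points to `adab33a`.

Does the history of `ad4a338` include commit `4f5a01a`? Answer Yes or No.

Yes

Ancestors of ad4a338 (commits reachable by following parents): {08cbeb9, 2c04584, 39ba6a2, 3f933ef, 4f5a01a, 54f1177, 6095e99, 7e0805a, 86295b3, ad4a338, adab33a, b3cc5fc, e5cf13d}.
4f5a01a is in that set, so it is an ancestor of ad4a338.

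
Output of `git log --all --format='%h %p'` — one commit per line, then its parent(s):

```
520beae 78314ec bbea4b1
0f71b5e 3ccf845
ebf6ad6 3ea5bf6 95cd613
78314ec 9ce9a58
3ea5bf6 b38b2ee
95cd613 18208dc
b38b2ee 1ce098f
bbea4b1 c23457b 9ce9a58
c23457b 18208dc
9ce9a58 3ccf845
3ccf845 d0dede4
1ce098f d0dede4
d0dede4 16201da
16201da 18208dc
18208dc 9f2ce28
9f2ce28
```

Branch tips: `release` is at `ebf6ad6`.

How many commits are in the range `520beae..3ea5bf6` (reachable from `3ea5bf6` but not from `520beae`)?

Reachable from 3ea5bf6: {16201da, 18208dc, 1ce098f, 3ea5bf6, 9f2ce28, b38b2ee, d0dede4}.
Reachable from 520beae: {16201da, 18208dc, 3ccf845, 520beae, 78314ec, 9ce9a58, 9f2ce28, bbea4b1, c23457b, d0dede4}.
In 3ea5bf6's history but not 520beae's: {1ce098f, 3ea5bf6, b38b2ee} — 3 commits.

3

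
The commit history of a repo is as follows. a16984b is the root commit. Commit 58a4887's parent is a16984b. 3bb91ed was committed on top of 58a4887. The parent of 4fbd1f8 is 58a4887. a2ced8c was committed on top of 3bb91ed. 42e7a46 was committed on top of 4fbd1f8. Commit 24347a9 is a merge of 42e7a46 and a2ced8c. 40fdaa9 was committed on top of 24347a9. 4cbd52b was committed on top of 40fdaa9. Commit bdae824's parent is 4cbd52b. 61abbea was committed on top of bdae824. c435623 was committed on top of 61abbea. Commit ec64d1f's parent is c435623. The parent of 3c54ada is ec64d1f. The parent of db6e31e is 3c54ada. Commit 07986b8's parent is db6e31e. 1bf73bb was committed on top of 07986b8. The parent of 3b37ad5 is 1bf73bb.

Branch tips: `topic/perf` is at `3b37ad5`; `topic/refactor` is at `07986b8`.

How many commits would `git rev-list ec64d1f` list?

13

Walking parent pointers from ec64d1f: reachable set = {24347a9, 3bb91ed, 40fdaa9, 42e7a46, 4cbd52b, 4fbd1f8, 58a4887, 61abbea, a16984b, a2ced8c, bdae824, c435623, ec64d1f}.
That is 13 commits.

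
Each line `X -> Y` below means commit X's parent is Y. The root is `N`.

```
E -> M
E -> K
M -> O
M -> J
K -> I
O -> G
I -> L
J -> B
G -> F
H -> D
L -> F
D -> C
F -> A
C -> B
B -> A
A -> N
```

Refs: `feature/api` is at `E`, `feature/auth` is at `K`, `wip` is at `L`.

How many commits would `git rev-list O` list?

5

Walking parent pointers from O: reachable set = {A, F, G, N, O}.
That is 5 commits.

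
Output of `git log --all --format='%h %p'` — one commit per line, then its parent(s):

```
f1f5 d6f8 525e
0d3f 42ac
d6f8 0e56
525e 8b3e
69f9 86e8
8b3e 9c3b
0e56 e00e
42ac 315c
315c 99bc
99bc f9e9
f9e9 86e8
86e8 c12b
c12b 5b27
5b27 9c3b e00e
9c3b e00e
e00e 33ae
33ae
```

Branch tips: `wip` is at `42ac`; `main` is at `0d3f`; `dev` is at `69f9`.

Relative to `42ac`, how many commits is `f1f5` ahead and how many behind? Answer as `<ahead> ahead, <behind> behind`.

5 ahead, 7 behind

Reachable from f1f5: {0e56, 33ae, 525e, 8b3e, 9c3b, d6f8, e00e, f1f5}.
Reachable from 42ac: {315c, 33ae, 42ac, 5b27, 86e8, 99bc, 9c3b, c12b, e00e, f9e9}.
Only in f1f5's history (ahead): {0e56, 525e, 8b3e, d6f8, f1f5} — 5.
Only in 42ac's history (behind): {315c, 42ac, 5b27, 86e8, 99bc, c12b, f9e9} — 7.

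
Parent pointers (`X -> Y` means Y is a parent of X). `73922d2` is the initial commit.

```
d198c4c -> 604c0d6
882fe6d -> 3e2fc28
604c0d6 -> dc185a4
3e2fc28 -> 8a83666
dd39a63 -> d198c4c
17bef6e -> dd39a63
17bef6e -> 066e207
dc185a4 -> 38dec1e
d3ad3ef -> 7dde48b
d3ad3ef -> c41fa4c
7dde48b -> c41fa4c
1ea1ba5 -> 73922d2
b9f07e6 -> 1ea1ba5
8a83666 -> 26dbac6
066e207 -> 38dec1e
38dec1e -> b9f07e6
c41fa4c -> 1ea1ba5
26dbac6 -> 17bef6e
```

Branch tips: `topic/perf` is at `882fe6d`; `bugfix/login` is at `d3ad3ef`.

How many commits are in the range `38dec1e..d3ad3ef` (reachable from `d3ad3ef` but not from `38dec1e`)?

Reachable from d3ad3ef: {1ea1ba5, 73922d2, 7dde48b, c41fa4c, d3ad3ef}.
Reachable from 38dec1e: {1ea1ba5, 38dec1e, 73922d2, b9f07e6}.
In d3ad3ef's history but not 38dec1e's: {7dde48b, c41fa4c, d3ad3ef} — 3 commits.

3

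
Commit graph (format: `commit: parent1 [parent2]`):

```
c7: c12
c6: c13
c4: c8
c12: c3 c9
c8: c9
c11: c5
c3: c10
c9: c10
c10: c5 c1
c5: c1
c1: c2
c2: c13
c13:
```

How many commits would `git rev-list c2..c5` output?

Reachable from c5: {c1, c13, c2, c5}.
Reachable from c2: {c13, c2}.
In c5's history but not c2's: {c1, c5} — 2 commits.

2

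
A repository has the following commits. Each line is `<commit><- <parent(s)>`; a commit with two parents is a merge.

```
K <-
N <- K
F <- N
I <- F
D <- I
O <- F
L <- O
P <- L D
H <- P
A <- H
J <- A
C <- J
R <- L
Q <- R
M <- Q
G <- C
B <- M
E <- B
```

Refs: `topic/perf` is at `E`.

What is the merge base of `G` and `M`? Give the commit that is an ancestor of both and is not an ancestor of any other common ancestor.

L

Ancestors of G: {A, C, D, F, G, H, I, J, K, L, N, O, P}.
Ancestors of M: {F, K, L, M, N, O, Q, R}.
Common ancestors: {F, K, L, N, O}.
Among these, L is not an ancestor of any other common ancestor — it is the merge base.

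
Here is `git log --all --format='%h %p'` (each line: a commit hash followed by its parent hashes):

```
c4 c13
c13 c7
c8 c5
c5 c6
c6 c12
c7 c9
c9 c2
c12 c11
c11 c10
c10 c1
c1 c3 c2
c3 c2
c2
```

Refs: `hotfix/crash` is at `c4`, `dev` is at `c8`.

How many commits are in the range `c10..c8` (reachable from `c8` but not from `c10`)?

5

Reachable from c8: {c1, c10, c11, c12, c2, c3, c5, c6, c8}.
Reachable from c10: {c1, c10, c2, c3}.
In c8's history but not c10's: {c11, c12, c5, c6, c8} — 5 commits.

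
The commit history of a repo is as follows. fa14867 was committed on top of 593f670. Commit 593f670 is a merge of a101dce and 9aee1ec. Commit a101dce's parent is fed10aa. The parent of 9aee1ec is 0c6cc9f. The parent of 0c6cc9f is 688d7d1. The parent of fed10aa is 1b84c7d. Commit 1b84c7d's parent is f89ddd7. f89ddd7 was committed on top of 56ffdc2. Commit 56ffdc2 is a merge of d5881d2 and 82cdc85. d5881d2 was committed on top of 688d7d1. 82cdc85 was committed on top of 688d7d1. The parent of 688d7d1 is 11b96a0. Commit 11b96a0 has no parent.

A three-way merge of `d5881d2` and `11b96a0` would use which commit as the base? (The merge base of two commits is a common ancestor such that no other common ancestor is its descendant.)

Ancestors of d5881d2: {11b96a0, 688d7d1, d5881d2}.
Ancestors of 11b96a0: {11b96a0}.
Common ancestors: {11b96a0}.
The only common ancestor is 11b96a0, so it is the merge base.

11b96a0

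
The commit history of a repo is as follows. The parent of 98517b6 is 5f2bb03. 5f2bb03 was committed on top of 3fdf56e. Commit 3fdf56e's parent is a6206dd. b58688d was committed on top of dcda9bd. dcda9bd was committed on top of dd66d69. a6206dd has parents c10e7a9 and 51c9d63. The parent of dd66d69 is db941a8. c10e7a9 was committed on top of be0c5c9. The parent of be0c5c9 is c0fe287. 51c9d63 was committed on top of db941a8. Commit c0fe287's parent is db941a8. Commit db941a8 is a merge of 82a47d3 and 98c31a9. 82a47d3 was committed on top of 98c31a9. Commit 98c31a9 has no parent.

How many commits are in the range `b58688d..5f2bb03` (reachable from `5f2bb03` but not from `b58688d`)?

7

Reachable from 5f2bb03: {3fdf56e, 51c9d63, 5f2bb03, 82a47d3, 98c31a9, a6206dd, be0c5c9, c0fe287, c10e7a9, db941a8}.
Reachable from b58688d: {82a47d3, 98c31a9, b58688d, db941a8, dcda9bd, dd66d69}.
In 5f2bb03's history but not b58688d's: {3fdf56e, 51c9d63, 5f2bb03, a6206dd, be0c5c9, c0fe287, c10e7a9} — 7 commits.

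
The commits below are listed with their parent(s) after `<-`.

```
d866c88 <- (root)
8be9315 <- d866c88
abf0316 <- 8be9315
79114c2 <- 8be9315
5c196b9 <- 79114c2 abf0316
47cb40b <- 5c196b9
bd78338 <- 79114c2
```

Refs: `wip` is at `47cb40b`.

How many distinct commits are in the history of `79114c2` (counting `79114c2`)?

Walking parent pointers from 79114c2: reachable set = {79114c2, 8be9315, d866c88}.
That is 3 commits.

3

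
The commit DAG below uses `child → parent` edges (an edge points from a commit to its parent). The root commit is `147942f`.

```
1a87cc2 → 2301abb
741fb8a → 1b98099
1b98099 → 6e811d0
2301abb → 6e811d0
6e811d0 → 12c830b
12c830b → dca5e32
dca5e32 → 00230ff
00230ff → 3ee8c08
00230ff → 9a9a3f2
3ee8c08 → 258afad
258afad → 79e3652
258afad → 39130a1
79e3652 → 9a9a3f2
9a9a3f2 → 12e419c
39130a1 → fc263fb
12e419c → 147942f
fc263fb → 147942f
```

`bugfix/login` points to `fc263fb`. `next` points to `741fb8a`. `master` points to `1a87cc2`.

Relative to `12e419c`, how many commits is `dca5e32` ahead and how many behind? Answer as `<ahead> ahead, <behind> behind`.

8 ahead, 0 behind

Reachable from dca5e32: {00230ff, 12e419c, 147942f, 258afad, 39130a1, 3ee8c08, 79e3652, 9a9a3f2, dca5e32, fc263fb}.
Reachable from 12e419c: {12e419c, 147942f}.
Only in dca5e32's history (ahead): {00230ff, 258afad, 39130a1, 3ee8c08, 79e3652, 9a9a3f2, dca5e32, fc263fb} — 8.
Only in 12e419c's history (behind): {} — 0.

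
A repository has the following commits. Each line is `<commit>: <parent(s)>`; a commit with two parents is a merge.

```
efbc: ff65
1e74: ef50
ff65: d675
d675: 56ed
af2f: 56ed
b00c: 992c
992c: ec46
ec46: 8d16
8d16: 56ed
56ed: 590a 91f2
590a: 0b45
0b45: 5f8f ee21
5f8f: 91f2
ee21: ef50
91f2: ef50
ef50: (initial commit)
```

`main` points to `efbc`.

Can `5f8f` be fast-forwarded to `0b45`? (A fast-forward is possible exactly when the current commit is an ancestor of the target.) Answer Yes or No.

A fast-forward from 5f8f to 0b45 is possible iff 5f8f is an ancestor of 0b45.
Ancestors of 0b45: {0b45, 5f8f, 91f2, ee21, ef50}.
5f8f is among them, so fast-forward is possible.

Yes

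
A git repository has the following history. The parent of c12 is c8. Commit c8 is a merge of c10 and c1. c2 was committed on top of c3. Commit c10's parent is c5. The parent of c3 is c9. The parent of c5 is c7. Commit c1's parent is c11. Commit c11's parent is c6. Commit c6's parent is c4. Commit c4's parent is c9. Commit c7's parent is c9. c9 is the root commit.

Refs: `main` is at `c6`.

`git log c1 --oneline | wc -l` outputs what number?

Walking parent pointers from c1: reachable set = {c1, c11, c4, c6, c9}.
That is 5 commits.

5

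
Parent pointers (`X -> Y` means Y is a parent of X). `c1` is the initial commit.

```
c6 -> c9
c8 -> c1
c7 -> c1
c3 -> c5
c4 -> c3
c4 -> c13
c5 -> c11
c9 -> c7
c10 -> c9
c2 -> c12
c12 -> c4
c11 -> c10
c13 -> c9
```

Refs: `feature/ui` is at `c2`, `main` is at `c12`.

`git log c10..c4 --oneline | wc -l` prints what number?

5

Reachable from c4: {c1, c10, c11, c13, c3, c4, c5, c7, c9}.
Reachable from c10: {c1, c10, c7, c9}.
In c4's history but not c10's: {c11, c13, c3, c4, c5} — 5 commits.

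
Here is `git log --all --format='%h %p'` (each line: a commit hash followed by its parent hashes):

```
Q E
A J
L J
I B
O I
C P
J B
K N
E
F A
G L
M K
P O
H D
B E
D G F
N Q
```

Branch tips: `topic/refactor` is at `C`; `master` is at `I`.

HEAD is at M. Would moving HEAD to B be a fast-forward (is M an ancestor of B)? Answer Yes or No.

No

A fast-forward from M to B is possible iff M is an ancestor of B.
Ancestors of B: {B, E}.
M is not among them, so fast-forward is not possible.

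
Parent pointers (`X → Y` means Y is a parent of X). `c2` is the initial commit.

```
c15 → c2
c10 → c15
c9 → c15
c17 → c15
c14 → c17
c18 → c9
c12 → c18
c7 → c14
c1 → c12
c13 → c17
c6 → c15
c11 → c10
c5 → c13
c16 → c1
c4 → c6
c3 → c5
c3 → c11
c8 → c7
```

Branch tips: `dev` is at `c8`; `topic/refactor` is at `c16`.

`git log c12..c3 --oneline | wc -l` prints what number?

Reachable from c3: {c10, c11, c13, c15, c17, c2, c3, c5}.
Reachable from c12: {c12, c15, c18, c2, c9}.
In c3's history but not c12's: {c10, c11, c13, c17, c3, c5} — 6 commits.

6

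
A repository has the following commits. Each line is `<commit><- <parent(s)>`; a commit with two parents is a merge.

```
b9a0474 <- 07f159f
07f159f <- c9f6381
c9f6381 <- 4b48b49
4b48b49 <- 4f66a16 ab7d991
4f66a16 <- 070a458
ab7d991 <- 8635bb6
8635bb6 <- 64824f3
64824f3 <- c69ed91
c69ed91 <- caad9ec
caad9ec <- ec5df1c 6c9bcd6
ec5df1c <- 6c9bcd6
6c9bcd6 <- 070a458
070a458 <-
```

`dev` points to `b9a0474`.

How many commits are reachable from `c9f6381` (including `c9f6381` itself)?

Walking parent pointers from c9f6381: reachable set = {070a458, 4b48b49, 4f66a16, 64824f3, 6c9bcd6, 8635bb6, ab7d991, c69ed91, c9f6381, caad9ec, ec5df1c}.
That is 11 commits.

11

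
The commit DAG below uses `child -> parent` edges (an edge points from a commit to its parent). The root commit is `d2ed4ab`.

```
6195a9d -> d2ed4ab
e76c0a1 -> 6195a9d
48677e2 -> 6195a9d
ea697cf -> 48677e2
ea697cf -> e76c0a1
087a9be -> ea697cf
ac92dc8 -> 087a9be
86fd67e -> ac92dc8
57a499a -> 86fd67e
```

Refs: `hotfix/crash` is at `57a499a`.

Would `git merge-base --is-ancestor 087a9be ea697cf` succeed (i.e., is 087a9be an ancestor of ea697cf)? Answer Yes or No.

Ancestors of ea697cf: {48677e2, 6195a9d, d2ed4ab, e76c0a1, ea697cf}.
087a9be is not in that set, so it is not an ancestor of ea697cf.

No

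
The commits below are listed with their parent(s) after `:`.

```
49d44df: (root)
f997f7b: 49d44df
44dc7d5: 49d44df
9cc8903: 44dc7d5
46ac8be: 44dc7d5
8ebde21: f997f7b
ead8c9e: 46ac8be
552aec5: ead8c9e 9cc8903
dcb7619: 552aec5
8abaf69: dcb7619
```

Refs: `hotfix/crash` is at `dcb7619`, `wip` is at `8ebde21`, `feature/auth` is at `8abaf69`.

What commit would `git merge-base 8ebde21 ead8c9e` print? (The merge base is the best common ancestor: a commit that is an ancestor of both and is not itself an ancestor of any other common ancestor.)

Ancestors of 8ebde21: {49d44df, 8ebde21, f997f7b}.
Ancestors of ead8c9e: {44dc7d5, 46ac8be, 49d44df, ead8c9e}.
Common ancestors: {49d44df}.
The only common ancestor is 49d44df, so it is the merge base.

49d44df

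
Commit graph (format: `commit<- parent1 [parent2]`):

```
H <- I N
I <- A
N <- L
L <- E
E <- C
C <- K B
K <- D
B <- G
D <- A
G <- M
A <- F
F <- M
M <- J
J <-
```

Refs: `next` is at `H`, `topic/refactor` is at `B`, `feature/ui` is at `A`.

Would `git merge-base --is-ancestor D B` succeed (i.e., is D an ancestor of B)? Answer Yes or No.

No

Ancestors of B: {B, G, J, M}.
D is not in that set, so it is not an ancestor of B.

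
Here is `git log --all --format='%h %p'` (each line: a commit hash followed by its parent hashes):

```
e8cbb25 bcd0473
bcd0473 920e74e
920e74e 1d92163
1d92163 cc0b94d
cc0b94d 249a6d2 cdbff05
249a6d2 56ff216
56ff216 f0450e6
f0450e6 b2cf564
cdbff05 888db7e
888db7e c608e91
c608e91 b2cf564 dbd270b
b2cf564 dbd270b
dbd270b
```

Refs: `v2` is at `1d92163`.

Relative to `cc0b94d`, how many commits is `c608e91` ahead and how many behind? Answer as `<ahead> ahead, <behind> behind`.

0 ahead, 6 behind

Reachable from c608e91: {b2cf564, c608e91, dbd270b}.
Reachable from cc0b94d: {249a6d2, 56ff216, 888db7e, b2cf564, c608e91, cc0b94d, cdbff05, dbd270b, f0450e6}.
Only in c608e91's history (ahead): {} — 0.
Only in cc0b94d's history (behind): {249a6d2, 56ff216, 888db7e, cc0b94d, cdbff05, f0450e6} — 6.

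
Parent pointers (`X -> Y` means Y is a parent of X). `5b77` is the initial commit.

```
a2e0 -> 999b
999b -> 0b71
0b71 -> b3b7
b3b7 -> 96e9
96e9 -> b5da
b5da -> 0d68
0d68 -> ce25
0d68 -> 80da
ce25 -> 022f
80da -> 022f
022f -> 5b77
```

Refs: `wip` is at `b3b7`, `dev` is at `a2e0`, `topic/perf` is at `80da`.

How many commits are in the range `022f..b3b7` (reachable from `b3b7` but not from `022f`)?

Reachable from b3b7: {022f, 0d68, 5b77, 80da, 96e9, b3b7, b5da, ce25}.
Reachable from 022f: {022f, 5b77}.
In b3b7's history but not 022f's: {0d68, 80da, 96e9, b3b7, b5da, ce25} — 6 commits.

6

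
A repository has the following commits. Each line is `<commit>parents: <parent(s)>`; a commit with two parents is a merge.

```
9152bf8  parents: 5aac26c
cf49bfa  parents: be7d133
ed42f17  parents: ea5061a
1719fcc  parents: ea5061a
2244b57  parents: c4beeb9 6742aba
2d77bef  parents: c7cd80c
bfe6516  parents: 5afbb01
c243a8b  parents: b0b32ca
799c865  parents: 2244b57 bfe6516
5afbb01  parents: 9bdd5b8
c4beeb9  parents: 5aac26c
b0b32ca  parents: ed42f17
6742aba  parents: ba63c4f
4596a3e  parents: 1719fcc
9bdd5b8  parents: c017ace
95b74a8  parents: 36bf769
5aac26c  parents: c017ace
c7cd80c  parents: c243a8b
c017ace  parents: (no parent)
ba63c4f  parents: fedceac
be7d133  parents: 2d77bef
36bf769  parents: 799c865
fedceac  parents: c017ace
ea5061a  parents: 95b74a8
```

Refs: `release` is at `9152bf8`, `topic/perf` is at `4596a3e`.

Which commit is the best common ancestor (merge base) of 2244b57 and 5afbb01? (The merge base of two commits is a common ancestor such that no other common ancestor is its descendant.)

c017ace

Ancestors of 2244b57: {2244b57, 5aac26c, 6742aba, ba63c4f, c017ace, c4beeb9, fedceac}.
Ancestors of 5afbb01: {5afbb01, 9bdd5b8, c017ace}.
Common ancestors: {c017ace}.
The only common ancestor is c017ace, so it is the merge base.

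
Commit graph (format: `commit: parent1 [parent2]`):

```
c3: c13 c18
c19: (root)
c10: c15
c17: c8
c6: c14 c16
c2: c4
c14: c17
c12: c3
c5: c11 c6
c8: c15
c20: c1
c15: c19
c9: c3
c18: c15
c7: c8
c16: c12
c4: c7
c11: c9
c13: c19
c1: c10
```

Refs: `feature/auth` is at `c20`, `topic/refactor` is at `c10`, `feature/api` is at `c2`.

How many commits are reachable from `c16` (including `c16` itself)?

Walking parent pointers from c16: reachable set = {c12, c13, c15, c16, c18, c19, c3}.
That is 7 commits.

7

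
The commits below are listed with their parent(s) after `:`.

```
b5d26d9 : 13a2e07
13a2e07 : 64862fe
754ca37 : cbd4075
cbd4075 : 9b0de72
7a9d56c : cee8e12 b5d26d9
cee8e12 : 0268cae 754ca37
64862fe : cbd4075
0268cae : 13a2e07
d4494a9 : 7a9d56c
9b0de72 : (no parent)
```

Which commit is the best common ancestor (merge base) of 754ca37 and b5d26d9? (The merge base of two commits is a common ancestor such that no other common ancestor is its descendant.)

Ancestors of 754ca37: {754ca37, 9b0de72, cbd4075}.
Ancestors of b5d26d9: {13a2e07, 64862fe, 9b0de72, b5d26d9, cbd4075}.
Common ancestors: {9b0de72, cbd4075}.
Among these, cbd4075 is not an ancestor of any other common ancestor — it is the merge base.

cbd4075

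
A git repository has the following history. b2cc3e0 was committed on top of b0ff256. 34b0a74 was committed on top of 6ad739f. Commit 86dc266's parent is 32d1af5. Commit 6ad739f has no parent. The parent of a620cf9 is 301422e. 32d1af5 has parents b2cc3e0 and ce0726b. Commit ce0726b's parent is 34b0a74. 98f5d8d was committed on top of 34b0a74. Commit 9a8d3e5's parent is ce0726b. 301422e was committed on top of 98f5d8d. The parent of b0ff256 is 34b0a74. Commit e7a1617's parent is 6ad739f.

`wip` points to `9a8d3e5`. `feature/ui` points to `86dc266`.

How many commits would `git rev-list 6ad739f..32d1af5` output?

5

Reachable from 32d1af5: {32d1af5, 34b0a74, 6ad739f, b0ff256, b2cc3e0, ce0726b}.
Reachable from 6ad739f: {6ad739f}.
In 32d1af5's history but not 6ad739f's: {32d1af5, 34b0a74, b0ff256, b2cc3e0, ce0726b} — 5 commits.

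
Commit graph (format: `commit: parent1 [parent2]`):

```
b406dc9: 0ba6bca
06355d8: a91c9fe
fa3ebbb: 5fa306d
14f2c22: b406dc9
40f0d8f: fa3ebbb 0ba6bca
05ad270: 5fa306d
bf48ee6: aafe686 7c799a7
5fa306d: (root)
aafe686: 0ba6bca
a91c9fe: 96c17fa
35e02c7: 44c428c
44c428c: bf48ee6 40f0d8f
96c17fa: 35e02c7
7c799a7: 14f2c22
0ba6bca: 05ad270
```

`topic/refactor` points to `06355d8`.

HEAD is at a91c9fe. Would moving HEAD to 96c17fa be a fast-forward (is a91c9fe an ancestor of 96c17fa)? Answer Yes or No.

A fast-forward from a91c9fe to 96c17fa is possible iff a91c9fe is an ancestor of 96c17fa.
Ancestors of 96c17fa: {05ad270, 0ba6bca, 14f2c22, 35e02c7, 40f0d8f, 44c428c, 5fa306d, 7c799a7, 96c17fa, aafe686, b406dc9, bf48ee6, fa3ebbb}.
a91c9fe is not among them, so fast-forward is not possible.

No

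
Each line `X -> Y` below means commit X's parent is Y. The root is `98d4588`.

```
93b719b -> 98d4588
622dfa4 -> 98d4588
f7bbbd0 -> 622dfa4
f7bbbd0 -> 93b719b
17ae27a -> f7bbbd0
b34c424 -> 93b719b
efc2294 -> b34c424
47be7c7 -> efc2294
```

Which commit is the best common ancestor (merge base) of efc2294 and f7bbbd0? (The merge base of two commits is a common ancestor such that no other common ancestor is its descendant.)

93b719b

Ancestors of efc2294: {93b719b, 98d4588, b34c424, efc2294}.
Ancestors of f7bbbd0: {622dfa4, 93b719b, 98d4588, f7bbbd0}.
Common ancestors: {93b719b, 98d4588}.
Among these, 93b719b is not an ancestor of any other common ancestor — it is the merge base.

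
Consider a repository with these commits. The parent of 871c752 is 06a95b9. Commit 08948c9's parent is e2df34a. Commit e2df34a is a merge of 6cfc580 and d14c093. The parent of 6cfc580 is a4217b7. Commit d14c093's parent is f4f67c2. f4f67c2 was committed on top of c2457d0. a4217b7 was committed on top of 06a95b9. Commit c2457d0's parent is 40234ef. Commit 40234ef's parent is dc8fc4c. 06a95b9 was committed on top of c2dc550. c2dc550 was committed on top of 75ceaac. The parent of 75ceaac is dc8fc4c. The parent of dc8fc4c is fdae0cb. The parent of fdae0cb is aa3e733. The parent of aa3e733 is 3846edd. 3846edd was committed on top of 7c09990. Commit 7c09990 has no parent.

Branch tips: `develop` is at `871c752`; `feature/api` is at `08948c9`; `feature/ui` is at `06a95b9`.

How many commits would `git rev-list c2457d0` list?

Walking parent pointers from c2457d0: reachable set = {3846edd, 40234ef, 7c09990, aa3e733, c2457d0, dc8fc4c, fdae0cb}.
That is 7 commits.

7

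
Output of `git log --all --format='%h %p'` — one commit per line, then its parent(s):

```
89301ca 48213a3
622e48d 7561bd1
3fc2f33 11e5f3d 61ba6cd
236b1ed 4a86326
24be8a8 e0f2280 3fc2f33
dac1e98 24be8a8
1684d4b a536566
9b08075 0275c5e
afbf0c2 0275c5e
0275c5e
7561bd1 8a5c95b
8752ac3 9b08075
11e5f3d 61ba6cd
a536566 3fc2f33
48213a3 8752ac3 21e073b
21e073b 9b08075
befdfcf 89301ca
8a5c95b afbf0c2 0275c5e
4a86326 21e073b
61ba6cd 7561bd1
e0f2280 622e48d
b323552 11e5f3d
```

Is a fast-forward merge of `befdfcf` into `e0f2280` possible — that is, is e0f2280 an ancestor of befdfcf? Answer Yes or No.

No

A fast-forward from e0f2280 to befdfcf is possible iff e0f2280 is an ancestor of befdfcf.
Ancestors of befdfcf: {0275c5e, 21e073b, 48213a3, 8752ac3, 89301ca, 9b08075, befdfcf}.
e0f2280 is not among them, so fast-forward is not possible.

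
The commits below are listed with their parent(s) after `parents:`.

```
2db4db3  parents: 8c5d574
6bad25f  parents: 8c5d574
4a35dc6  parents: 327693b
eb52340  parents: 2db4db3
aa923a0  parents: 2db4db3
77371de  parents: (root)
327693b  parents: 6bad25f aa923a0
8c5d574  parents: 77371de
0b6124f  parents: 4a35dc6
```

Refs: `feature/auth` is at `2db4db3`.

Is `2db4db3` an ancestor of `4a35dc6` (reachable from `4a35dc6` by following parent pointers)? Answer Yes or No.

Ancestors of 4a35dc6 (commits reachable by following parents): {2db4db3, 327693b, 4a35dc6, 6bad25f, 77371de, 8c5d574, aa923a0}.
2db4db3 is in that set, so it is an ancestor of 4a35dc6.

Yes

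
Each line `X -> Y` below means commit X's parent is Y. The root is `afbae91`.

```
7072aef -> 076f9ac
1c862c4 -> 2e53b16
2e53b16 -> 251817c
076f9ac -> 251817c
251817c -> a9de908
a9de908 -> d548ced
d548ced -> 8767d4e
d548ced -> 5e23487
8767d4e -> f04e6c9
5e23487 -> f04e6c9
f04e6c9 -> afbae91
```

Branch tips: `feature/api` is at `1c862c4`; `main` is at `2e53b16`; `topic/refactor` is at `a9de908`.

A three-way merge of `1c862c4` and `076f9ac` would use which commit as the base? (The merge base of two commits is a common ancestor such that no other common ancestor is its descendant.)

251817c

Ancestors of 1c862c4: {1c862c4, 251817c, 2e53b16, 5e23487, 8767d4e, a9de908, afbae91, d548ced, f04e6c9}.
Ancestors of 076f9ac: {076f9ac, 251817c, 5e23487, 8767d4e, a9de908, afbae91, d548ced, f04e6c9}.
Common ancestors: {251817c, 5e23487, 8767d4e, a9de908, afbae91, d548ced, f04e6c9}.
Among these, 251817c is not an ancestor of any other common ancestor — it is the merge base.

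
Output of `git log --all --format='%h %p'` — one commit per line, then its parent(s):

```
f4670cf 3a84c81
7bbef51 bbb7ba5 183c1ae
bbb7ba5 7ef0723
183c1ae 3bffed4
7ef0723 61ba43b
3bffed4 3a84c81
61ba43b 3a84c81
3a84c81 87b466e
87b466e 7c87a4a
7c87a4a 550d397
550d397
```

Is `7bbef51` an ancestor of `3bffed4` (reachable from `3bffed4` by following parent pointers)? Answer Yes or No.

Ancestors of 3bffed4: {3a84c81, 3bffed4, 550d397, 7c87a4a, 87b466e}.
7bbef51 is not in that set, so it is not an ancestor of 3bffed4.

No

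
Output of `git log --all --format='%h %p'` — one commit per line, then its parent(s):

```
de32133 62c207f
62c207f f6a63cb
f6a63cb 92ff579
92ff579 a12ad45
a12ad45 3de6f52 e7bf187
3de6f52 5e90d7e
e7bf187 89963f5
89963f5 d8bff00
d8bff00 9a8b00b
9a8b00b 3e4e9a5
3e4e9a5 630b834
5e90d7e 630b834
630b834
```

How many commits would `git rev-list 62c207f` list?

12

Walking parent pointers from 62c207f: reachable set = {3de6f52, 3e4e9a5, 5e90d7e, 62c207f, 630b834, 89963f5, 92ff579, 9a8b00b, a12ad45, d8bff00, e7bf187, f6a63cb}.
That is 12 commits.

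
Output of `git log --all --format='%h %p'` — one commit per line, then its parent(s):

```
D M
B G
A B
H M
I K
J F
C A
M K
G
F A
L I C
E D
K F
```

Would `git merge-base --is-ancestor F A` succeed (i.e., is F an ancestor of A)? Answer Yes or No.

No

Ancestors of A: {A, B, G}.
F is not in that set, so it is not an ancestor of A.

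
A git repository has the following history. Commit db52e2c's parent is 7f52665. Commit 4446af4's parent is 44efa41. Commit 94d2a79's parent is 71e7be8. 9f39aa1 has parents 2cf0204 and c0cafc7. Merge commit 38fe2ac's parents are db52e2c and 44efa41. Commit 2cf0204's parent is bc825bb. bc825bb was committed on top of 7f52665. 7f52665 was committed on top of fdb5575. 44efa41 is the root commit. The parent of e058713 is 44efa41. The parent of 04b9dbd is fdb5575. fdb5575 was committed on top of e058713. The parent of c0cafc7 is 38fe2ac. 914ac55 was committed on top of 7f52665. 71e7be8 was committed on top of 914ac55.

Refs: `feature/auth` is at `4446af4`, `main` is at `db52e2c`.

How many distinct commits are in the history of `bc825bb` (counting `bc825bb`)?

5

Walking parent pointers from bc825bb: reachable set = {44efa41, 7f52665, bc825bb, e058713, fdb5575}.
That is 5 commits.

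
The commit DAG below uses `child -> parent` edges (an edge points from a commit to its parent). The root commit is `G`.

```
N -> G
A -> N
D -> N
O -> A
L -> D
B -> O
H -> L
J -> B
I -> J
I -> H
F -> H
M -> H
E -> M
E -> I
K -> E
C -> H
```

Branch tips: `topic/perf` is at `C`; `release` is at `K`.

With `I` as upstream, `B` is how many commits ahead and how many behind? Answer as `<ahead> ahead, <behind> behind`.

0 ahead, 5 behind

Reachable from B: {A, B, G, N, O}.
Reachable from I: {A, B, D, G, H, I, J, L, N, O}.
Only in B's history (ahead): {} — 0.
Only in I's history (behind): {D, H, I, J, L} — 5.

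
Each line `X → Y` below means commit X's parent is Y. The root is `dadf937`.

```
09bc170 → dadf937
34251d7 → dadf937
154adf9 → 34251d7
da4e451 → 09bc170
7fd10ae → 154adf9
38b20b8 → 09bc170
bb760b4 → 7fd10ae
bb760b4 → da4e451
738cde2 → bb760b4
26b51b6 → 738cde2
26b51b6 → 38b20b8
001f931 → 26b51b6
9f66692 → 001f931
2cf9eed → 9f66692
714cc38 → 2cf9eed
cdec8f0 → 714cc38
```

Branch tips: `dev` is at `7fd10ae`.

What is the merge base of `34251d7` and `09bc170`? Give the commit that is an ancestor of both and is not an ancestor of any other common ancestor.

dadf937

Ancestors of 34251d7: {34251d7, dadf937}.
Ancestors of 09bc170: {09bc170, dadf937}.
Common ancestors: {dadf937}.
The only common ancestor is dadf937, so it is the merge base.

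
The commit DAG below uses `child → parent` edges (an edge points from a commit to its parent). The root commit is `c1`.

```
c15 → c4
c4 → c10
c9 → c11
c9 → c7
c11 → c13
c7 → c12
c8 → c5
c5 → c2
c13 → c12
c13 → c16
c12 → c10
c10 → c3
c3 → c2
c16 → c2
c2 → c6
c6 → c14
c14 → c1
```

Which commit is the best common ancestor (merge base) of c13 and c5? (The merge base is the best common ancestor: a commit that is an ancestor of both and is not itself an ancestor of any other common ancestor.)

c2

Ancestors of c13: {c1, c10, c12, c13, c14, c16, c2, c3, c6}.
Ancestors of c5: {c1, c14, c2, c5, c6}.
Common ancestors: {c1, c14, c2, c6}.
Among these, c2 is not an ancestor of any other common ancestor — it is the merge base.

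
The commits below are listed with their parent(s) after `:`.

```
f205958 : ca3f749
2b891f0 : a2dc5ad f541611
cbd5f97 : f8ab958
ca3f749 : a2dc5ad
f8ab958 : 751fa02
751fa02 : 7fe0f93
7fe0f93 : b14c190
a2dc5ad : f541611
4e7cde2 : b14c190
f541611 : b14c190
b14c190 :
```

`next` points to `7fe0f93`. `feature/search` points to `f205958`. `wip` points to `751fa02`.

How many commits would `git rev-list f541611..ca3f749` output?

2

Reachable from ca3f749: {a2dc5ad, b14c190, ca3f749, f541611}.
Reachable from f541611: {b14c190, f541611}.
In ca3f749's history but not f541611's: {a2dc5ad, ca3f749} — 2 commits.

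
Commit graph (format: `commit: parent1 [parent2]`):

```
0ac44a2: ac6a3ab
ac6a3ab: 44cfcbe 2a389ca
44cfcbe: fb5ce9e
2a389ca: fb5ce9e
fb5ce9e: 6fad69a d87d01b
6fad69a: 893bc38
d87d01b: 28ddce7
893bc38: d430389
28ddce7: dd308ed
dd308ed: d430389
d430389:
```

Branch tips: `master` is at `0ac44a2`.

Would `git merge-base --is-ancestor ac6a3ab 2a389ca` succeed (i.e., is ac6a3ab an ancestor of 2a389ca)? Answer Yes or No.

Ancestors of 2a389ca: {28ddce7, 2a389ca, 6fad69a, 893bc38, d430389, d87d01b, dd308ed, fb5ce9e}.
ac6a3ab is not in that set, so it is not an ancestor of 2a389ca.

No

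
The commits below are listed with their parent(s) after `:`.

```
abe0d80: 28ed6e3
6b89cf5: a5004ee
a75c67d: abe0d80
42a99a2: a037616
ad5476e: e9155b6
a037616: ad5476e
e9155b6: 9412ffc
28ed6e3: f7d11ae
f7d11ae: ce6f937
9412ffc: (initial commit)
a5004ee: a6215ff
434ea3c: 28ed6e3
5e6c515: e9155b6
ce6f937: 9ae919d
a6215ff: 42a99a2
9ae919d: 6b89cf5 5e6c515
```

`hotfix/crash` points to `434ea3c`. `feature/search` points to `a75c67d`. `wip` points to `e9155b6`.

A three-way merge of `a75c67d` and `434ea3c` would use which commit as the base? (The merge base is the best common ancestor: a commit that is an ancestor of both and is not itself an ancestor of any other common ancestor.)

28ed6e3

Ancestors of a75c67d: {28ed6e3, 42a99a2, 5e6c515, 6b89cf5, 9412ffc, 9ae919d, a037616, a5004ee, a6215ff, a75c67d, abe0d80, ad5476e, ce6f937, e9155b6, f7d11ae}.
Ancestors of 434ea3c: {28ed6e3, 42a99a2, 434ea3c, 5e6c515, 6b89cf5, 9412ffc, 9ae919d, a037616, a5004ee, a6215ff, ad5476e, ce6f937, e9155b6, f7d11ae}.
Common ancestors: {28ed6e3, 42a99a2, 5e6c515, 6b89cf5, 9412ffc, 9ae919d, a037616, a5004ee, a6215ff, ad5476e, ce6f937, e9155b6, f7d11ae}.
Among these, 28ed6e3 is not an ancestor of any other common ancestor — it is the merge base.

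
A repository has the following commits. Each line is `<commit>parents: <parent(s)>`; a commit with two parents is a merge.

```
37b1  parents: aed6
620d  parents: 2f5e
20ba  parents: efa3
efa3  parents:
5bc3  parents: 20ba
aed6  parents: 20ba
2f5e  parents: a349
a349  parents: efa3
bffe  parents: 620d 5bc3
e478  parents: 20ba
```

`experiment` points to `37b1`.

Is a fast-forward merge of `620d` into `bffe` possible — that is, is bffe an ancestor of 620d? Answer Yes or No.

No

A fast-forward from bffe to 620d is possible iff bffe is an ancestor of 620d.
Ancestors of 620d: {2f5e, 620d, a349, efa3}.
bffe is not among them, so fast-forward is not possible.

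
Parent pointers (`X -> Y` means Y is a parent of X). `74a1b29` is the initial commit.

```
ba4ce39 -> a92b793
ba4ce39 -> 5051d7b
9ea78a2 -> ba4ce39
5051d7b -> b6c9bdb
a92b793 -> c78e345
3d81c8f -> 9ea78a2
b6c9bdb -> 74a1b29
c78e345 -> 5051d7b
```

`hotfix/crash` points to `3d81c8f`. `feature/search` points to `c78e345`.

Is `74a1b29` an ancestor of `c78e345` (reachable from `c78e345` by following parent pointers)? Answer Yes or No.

Ancestors of c78e345 (commits reachable by following parents): {5051d7b, 74a1b29, b6c9bdb, c78e345}.
74a1b29 is in that set, so it is an ancestor of c78e345.

Yes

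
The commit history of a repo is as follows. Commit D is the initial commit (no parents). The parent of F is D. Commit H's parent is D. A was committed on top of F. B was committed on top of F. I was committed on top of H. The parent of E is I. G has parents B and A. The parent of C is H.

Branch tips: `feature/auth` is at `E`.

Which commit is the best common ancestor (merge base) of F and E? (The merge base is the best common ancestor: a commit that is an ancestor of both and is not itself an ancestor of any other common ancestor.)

Ancestors of F: {D, F}.
Ancestors of E: {D, E, H, I}.
Common ancestors: {D}.
The only common ancestor is D, so it is the merge base.

D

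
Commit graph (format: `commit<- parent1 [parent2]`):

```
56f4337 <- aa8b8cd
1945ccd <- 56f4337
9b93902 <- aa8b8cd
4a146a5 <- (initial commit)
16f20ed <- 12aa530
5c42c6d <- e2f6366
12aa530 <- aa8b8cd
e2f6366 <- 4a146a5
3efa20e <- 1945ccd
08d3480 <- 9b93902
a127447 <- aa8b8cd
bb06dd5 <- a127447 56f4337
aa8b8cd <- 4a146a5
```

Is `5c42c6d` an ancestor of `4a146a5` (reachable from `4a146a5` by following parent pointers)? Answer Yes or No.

No

Ancestors of 4a146a5: {4a146a5}.
5c42c6d is not in that set, so it is not an ancestor of 4a146a5.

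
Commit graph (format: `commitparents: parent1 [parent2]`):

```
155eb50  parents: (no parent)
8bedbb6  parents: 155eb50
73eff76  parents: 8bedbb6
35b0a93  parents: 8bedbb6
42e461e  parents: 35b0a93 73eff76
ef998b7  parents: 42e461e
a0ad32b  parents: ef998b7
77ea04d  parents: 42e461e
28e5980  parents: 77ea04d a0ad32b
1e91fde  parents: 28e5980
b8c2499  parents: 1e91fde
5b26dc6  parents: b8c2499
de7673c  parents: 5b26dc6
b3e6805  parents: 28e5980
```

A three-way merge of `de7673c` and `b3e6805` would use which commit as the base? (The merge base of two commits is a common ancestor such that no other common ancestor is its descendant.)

Ancestors of de7673c: {155eb50, 1e91fde, 28e5980, 35b0a93, 42e461e, 5b26dc6, 73eff76, 77ea04d, 8bedbb6, a0ad32b, b8c2499, de7673c, ef998b7}.
Ancestors of b3e6805: {155eb50, 28e5980, 35b0a93, 42e461e, 73eff76, 77ea04d, 8bedbb6, a0ad32b, b3e6805, ef998b7}.
Common ancestors: {155eb50, 28e5980, 35b0a93, 42e461e, 73eff76, 77ea04d, 8bedbb6, a0ad32b, ef998b7}.
Among these, 28e5980 is not an ancestor of any other common ancestor — it is the merge base.

28e5980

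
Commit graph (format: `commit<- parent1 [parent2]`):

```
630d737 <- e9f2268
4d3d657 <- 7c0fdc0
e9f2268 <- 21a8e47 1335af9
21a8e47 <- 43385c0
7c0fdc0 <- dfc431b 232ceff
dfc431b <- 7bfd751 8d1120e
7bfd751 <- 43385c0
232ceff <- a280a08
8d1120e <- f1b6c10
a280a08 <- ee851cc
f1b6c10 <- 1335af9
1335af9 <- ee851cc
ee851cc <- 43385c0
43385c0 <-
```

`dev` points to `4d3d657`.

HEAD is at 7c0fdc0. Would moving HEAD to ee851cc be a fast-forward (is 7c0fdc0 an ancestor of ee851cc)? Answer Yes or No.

A fast-forward from 7c0fdc0 to ee851cc is possible iff 7c0fdc0 is an ancestor of ee851cc.
Ancestors of ee851cc: {43385c0, ee851cc}.
7c0fdc0 is not among them, so fast-forward is not possible.

No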